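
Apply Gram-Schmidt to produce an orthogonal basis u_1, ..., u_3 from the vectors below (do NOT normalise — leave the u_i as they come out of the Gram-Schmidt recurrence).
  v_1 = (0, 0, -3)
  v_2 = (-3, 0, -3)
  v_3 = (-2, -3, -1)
Orthogonal basis:
  u_1 = (0, 0, -3)
  u_2 = (-3, 0, 0)
  u_3 = (0, -3, 0)

Apply the Gram-Schmidt recurrence
  u_1 = v_1
  u_i = v_i − Σ_{j<i} ((v_i · u_j) / (u_j · u_j)) · u_j.

Step by step this gives:
  u_1 = (0, 0, -3)
  u_2 = (-3, 0, 0)
  u_3 = (0, -3, 0)

Orthogonality check:
  u_2 · u_1 = 0 (should be 0)
  u_3 · u_1 = 0 (should be 0)
  u_3 · u_2 = 0 (should be 0)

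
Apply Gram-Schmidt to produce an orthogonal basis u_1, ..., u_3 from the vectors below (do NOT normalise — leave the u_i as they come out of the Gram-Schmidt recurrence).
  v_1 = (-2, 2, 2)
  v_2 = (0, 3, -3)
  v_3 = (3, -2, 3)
Orthogonal basis:
  u_1 = (-2, 2, 2)
  u_2 = (0, 3, -3)
  u_3 = (7/3, 7/6, 7/6)

Apply the Gram-Schmidt recurrence
  u_1 = v_1
  u_i = v_i − Σ_{j<i} ((v_i · u_j) / (u_j · u_j)) · u_j.

Step by step this gives:
  u_1 = (-2, 2, 2)
  u_2 = (0, 3, -3)
  u_3 = (7/3, 7/6, 7/6)

Orthogonality check:
  u_2 · u_1 = 0 (should be 0)
  u_3 · u_1 = 0 (should be 0)
  u_3 · u_2 = 0 (should be 0)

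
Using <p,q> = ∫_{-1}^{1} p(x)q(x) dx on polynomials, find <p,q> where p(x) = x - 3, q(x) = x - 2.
<p,q> = 38/3

Expand the product: p(x)·q(x) = x^2 - 5*x + 6.
∫_{-1}^{1} of each monomial x^k gives [2/(k+1) if k even, 0 if k odd]. Integrating term-by-term (or equivalently evaluating the antiderivative F(x) = x^3/3 - 5*x^2/2 + 6*x at the endpoints):
  F(1) − F(−1) = 23/6 − (-53/6) = 38/3.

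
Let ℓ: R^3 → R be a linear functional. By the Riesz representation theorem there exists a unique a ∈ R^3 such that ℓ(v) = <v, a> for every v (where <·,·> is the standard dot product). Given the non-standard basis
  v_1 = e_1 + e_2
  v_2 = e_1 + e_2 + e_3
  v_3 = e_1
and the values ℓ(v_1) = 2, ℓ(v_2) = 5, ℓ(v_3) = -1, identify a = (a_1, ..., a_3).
a = (-1, 3, 3)

Write a = (a_1, ..., a_3) in the standard basis. For each basis vector v_i, ℓ(v_i) = <v_i, a> is a linear equation in the a_j's. Collect the n equations into a matrix system V a = ℓ, where row i of V is v_i (expressed in the standard basis). Since V is invertible (lower-triangular with 1s on the diagonal, up to permutation), solve by back-substitution:
  V =
[[1, 1, 0],
 [1, 1, 1],
 [1, 0, 0]]
  V a = (2, 5, -1)
Solving gives a = (-1, 3, 3).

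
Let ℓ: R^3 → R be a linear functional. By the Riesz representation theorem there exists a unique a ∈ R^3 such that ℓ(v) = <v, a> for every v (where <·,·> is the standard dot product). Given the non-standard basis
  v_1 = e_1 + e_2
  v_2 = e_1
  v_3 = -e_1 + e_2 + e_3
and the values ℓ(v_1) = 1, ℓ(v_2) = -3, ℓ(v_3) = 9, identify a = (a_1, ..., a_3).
a = (-3, 4, 2)

Write a = (a_1, ..., a_3) in the standard basis. For each basis vector v_i, ℓ(v_i) = <v_i, a> is a linear equation in the a_j's. Collect the n equations into a matrix system V a = ℓ, where row i of V is v_i (expressed in the standard basis). Since V is invertible (lower-triangular with 1s on the diagonal, up to permutation), solve by back-substitution:
  V =
[[1, 1, 0],
 [1, 0, 0],
 [-1, 1, 1]]
  V a = (1, -3, 9)
Solving gives a = (-3, 4, 2).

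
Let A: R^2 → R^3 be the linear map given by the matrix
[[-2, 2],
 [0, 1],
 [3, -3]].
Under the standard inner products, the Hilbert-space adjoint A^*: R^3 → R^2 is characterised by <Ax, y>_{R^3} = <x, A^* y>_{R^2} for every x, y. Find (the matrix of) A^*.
A^* = A^T =
[[-2, 0, 3],
 [2, 1, -3]]

For real matrices with standard dot products, the defining identity <Ax, y> = <x, A^* y> gives (Ax)^T y = x^T (A^*) y, i.e. x^T A^T y = x^T (A^*) y. Since this holds for all x, y, we must have A^* = A^T. Therefore
A^* =
[[-2, 0, 3],
 [2, 1, -3]].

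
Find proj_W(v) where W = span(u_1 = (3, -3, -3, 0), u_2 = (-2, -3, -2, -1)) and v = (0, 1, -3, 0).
proj_W(v) = (7/15, -4/5, -11/15, -1/15)

Set up U = [u_1 | ... | u_2] ∈ R^(4×2). The projector onto W = col(U) is P = U (U^T U)^(-1) U^T.
Compute U^T U =
  [27, 9]
  [9, 18],
and U^T v = (6, 3).
Solve U^T U · c = U^T v for the coefficients: c = (1/5, 1/15). The projection is proj_W(v) = U c.
Check: (v - proj_W(v)) · u_1 = 0  (should be 0).
Check: (v - proj_W(v)) · u_2 = 0  (should be 0).
Result: proj_W(v) = (7/15, -4/5, -11/15, -1/15).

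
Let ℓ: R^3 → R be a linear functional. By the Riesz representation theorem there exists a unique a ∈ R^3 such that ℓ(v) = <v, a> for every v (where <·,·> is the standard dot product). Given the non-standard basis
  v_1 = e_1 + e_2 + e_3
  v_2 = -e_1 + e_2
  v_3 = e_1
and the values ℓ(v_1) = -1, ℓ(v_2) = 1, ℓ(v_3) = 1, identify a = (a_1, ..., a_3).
a = (1, 2, -4)

Write a = (a_1, ..., a_3) in the standard basis. For each basis vector v_i, ℓ(v_i) = <v_i, a> is a linear equation in the a_j's. Collect the n equations into a matrix system V a = ℓ, where row i of V is v_i (expressed in the standard basis). Since V is invertible (lower-triangular with 1s on the diagonal, up to permutation), solve by back-substitution:
  V =
[[1, 1, 1],
 [-1, 1, 0],
 [1, 0, 0]]
  V a = (-1, 1, 1)
Solving gives a = (1, 2, -4).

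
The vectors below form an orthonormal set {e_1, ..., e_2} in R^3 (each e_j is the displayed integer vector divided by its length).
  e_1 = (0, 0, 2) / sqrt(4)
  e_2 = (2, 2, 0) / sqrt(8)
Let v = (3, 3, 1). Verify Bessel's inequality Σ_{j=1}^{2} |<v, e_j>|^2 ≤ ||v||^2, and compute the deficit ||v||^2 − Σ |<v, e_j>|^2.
Σ |<v, e_j>|^2 = 19; ||v||^2 = 19; deficit = 0

Write each e_j = u_j / sqrt(<u_j, u_j>) where u_j is the displayed integer vector. Then <v, e_j> = <v, u_j> / sqrt(<u_j, u_j>), so |<v, e_j>|^2 = <v, u_j>^2 / <u_j, u_j>.
Coefficients: <v, e_1> = 2/sqrt(4), <v, e_2> = 12/sqrt(8).
Square and sum: Σ |<v, e_j>|^2 = 19.
Compute ||v||^2 = v·v = 19.
Deficit = 19 − 19 = 0 ≥ 0, confirming Bessel's inequality. (The deficit equals ||v − Σ <v,e_j> e_j||^2, the squared distance from v to span{e_j}.)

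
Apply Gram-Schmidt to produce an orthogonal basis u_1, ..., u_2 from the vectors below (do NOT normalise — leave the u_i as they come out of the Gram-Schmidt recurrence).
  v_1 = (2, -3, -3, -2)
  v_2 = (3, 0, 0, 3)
Orthogonal basis:
  u_1 = (2, -3, -3, -2)
  u_2 = (3, 0, 0, 3)

Apply the Gram-Schmidt recurrence
  u_1 = v_1
  u_i = v_i − Σ_{j<i} ((v_i · u_j) / (u_j · u_j)) · u_j.

Step by step this gives:
  u_1 = (2, -3, -3, -2)
  u_2 = (3, 0, 0, 3)

Orthogonality check:
  u_2 · u_1 = 0 (should be 0)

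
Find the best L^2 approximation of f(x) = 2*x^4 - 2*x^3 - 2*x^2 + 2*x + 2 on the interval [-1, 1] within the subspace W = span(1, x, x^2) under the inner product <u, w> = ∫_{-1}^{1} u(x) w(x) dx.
g(x) = -2*x^2/7 + 4*x/5 + 64/35

The best approximation g ∈ W is the orthogonal projection of f onto W. Writing g = a_0 + a_1 x + a_2 x^2, the coefficients solve the normal equations G · a = b where
  G_{ij} = <φ_i, φ_j> and b_i = <f, φ_i>, with φ_0 = 1, φ_1 = x, φ_2 = x^2.
G =
  [2, 0, 2/3]
  [0, 2/3, 0]
  [2/3, 0, 2/5],
b = (52/15, 8/15, 116/105).
Solving gives a_0 = 64/35, a_1 = 4/5, a_2 = -2/7, so
  g(x) = -2*x^2/7 + 4*x/5 + 64/35.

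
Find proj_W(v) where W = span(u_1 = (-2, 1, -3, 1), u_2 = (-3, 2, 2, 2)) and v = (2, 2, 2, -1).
proj_W(v) = (270/299, -9/23, 639/299, -9/23)

Set up U = [u_1 | ... | u_2] ∈ R^(4×2). The projector onto W = col(U) is P = U (U^T U)^(-1) U^T.
Compute U^T U =
  [15, 4]
  [4, 21],
and U^T v = (-9, 0).
Solve U^T U · c = U^T v for the coefficients: c = (-189/299, 36/299). The projection is proj_W(v) = U c.
Check: (v - proj_W(v)) · u_1 = 0  (should be 0).
Check: (v - proj_W(v)) · u_2 = 0  (should be 0).
Result: proj_W(v) = (270/299, -9/23, 639/299, -9/23).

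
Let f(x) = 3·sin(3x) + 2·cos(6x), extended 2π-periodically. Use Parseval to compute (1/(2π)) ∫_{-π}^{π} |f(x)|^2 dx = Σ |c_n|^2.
Σ |c_n|^2 = 13/2

Expand |f|^2 and use orthogonality of {sin(nx), cos(mx)} on [-π, π]:
  ∫_{-π}^{π} sin(nx)^2 dx = π, ∫ cos(mx)^2 dx = π, and cross terms integrate to 0.
So ∫_{-π}^{π} f(x)^2 dx = 3^2 · π + 2^2 · π = (9 + 4)π.
Divide by 2π: (9 + 4)/2 = 13/2.
By Parseval, this equals Σ |c_n|^2.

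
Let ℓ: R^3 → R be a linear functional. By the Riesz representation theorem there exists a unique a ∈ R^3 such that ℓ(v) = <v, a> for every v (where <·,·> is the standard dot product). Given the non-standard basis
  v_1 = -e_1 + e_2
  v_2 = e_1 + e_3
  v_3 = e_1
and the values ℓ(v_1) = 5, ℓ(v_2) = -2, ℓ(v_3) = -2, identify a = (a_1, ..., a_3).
a = (-2, 3, 0)

Write a = (a_1, ..., a_3) in the standard basis. For each basis vector v_i, ℓ(v_i) = <v_i, a> is a linear equation in the a_j's. Collect the n equations into a matrix system V a = ℓ, where row i of V is v_i (expressed in the standard basis). Since V is invertible (lower-triangular with 1s on the diagonal, up to permutation), solve by back-substitution:
  V =
[[-1, 1, 0],
 [1, 0, 1],
 [1, 0, 0]]
  V a = (5, -2, -2)
Solving gives a = (-2, 3, 0).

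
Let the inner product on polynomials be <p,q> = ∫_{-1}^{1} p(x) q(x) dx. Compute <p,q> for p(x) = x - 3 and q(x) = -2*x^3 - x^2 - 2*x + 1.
<p,q> = -92/15

Expand the product: p(x)·q(x) = -2*x^4 + 5*x^3 + x^2 + 7*x - 3.
∫_{-1}^{1} of each monomial x^k gives [2/(k+1) if k even, 0 if k odd]. Integrating term-by-term (or equivalently evaluating the antiderivative F(x) = -2*x^5/5 + 5*x^4/4 + x^3/3 + 7*x^2/2 - 3*x at the endpoints):
  F(1) − F(−1) = 101/60 − (469/60) = -92/15.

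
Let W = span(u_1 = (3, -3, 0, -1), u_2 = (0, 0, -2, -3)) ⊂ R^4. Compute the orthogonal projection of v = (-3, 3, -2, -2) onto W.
proj_W(v) = (-3, 3, -2, -2)

Set up U = [u_1 | ... | u_2] ∈ R^(4×2). The projector onto W = col(U) is P = U (U^T U)^(-1) U^T.
Compute U^T U =
  [19, 3]
  [3, 13],
and U^T v = (-16, 10).
Solve U^T U · c = U^T v for the coefficients: c = (-1, 1). The projection is proj_W(v) = U c.
Check: (v - proj_W(v)) · u_1 = 0  (should be 0).
Check: (v - proj_W(v)) · u_2 = 0  (should be 0).
Result: proj_W(v) = (-3, 3, -2, -2).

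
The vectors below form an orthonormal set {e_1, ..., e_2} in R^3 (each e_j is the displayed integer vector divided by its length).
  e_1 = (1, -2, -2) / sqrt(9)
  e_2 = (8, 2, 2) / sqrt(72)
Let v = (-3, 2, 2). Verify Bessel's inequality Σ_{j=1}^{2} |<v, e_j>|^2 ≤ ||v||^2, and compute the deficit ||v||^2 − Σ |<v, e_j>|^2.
Σ |<v, e_j>|^2 = 17; ||v||^2 = 17; deficit = 0

Write each e_j = u_j / sqrt(<u_j, u_j>) where u_j is the displayed integer vector. Then <v, e_j> = <v, u_j> / sqrt(<u_j, u_j>), so |<v, e_j>|^2 = <v, u_j>^2 / <u_j, u_j>.
Coefficients: <v, e_1> = -11/sqrt(9), <v, e_2> = -16/sqrt(72).
Square and sum: Σ |<v, e_j>|^2 = 17.
Compute ||v||^2 = v·v = 17.
Deficit = 17 − 17 = 0 ≥ 0, confirming Bessel's inequality. (The deficit equals ||v − Σ <v,e_j> e_j||^2, the squared distance from v to span{e_j}.)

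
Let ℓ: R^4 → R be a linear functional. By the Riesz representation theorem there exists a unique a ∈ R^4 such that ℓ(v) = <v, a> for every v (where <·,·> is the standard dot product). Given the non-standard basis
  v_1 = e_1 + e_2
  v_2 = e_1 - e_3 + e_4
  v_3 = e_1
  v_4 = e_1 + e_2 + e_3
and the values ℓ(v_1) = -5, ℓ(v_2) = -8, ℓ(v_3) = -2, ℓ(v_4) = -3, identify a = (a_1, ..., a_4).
a = (-2, -3, 2, -4)

Write a = (a_1, ..., a_4) in the standard basis. For each basis vector v_i, ℓ(v_i) = <v_i, a> is a linear equation in the a_j's. Collect the n equations into a matrix system V a = ℓ, where row i of V is v_i (expressed in the standard basis). Since V is invertible (lower-triangular with 1s on the diagonal, up to permutation), solve by back-substitution:
  V =
[[1, 1, 0, 0],
 [1, 0, -1, 1],
 [1, 0, 0, 0],
 [1, 1, 1, 0]]
  V a = (-5, -8, -2, -3)
Solving gives a = (-2, -3, 2, -4).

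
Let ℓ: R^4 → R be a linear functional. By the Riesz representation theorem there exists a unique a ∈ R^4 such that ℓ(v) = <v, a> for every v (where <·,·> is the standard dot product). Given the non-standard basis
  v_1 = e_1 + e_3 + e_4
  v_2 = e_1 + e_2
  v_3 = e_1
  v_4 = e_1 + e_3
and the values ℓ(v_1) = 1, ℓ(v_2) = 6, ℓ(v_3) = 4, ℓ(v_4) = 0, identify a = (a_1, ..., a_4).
a = (4, 2, -4, 1)

Write a = (a_1, ..., a_4) in the standard basis. For each basis vector v_i, ℓ(v_i) = <v_i, a> is a linear equation in the a_j's. Collect the n equations into a matrix system V a = ℓ, where row i of V is v_i (expressed in the standard basis). Since V is invertible (lower-triangular with 1s on the diagonal, up to permutation), solve by back-substitution:
  V =
[[1, 0, 1, 1],
 [1, 1, 0, 0],
 [1, 0, 0, 0],
 [1, 0, 1, 0]]
  V a = (1, 6, 4, 0)
Solving gives a = (4, 2, -4, 1).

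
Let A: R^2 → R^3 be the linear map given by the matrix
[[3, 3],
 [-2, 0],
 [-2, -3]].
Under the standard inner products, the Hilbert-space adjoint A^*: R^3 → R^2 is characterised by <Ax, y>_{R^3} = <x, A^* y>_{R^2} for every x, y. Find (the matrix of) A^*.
A^* = A^T =
[[3, -2, -2],
 [3, 0, -3]]

For real matrices with standard dot products, the defining identity <Ax, y> = <x, A^* y> gives (Ax)^T y = x^T (A^*) y, i.e. x^T A^T y = x^T (A^*) y. Since this holds for all x, y, we must have A^* = A^T. Therefore
A^* =
[[3, -2, -2],
 [3, 0, -3]].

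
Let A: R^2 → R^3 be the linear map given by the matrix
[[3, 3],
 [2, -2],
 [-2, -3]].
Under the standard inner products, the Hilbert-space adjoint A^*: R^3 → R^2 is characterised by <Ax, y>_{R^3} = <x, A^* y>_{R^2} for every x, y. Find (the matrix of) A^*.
A^* = A^T =
[[3, 2, -2],
 [3, -2, -3]]

For real matrices with standard dot products, the defining identity <Ax, y> = <x, A^* y> gives (Ax)^T y = x^T (A^*) y, i.e. x^T A^T y = x^T (A^*) y. Since this holds for all x, y, we must have A^* = A^T. Therefore
A^* =
[[3, 2, -2],
 [3, -2, -3]].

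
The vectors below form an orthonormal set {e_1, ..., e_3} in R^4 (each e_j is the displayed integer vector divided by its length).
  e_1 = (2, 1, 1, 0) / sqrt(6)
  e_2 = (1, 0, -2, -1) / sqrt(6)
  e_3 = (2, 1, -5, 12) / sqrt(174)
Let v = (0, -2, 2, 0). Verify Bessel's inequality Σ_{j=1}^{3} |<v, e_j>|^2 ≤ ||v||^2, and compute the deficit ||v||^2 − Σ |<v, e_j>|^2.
Σ |<v, e_j>|^2 = 304/87; ||v||^2 = 8; deficit = 392/87

Write each e_j = u_j / sqrt(<u_j, u_j>) where u_j is the displayed integer vector. Then <v, e_j> = <v, u_j> / sqrt(<u_j, u_j>), so |<v, e_j>|^2 = <v, u_j>^2 / <u_j, u_j>.
Coefficients: <v, e_1> = 0/sqrt(6), <v, e_2> = -4/sqrt(6), <v, e_3> = -12/sqrt(174).
Square and sum: Σ |<v, e_j>|^2 = 304/87.
Compute ||v||^2 = v·v = 8.
Deficit = 8 − 304/87 = 392/87 ≥ 0, confirming Bessel's inequality. (The deficit equals ||v − Σ <v,e_j> e_j||^2, the squared distance from v to span{e_j}.)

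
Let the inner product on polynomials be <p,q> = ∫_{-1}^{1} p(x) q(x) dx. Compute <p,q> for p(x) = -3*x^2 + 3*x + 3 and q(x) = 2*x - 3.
<p,q> = -8

Expand the product: p(x)·q(x) = -6*x^3 + 15*x^2 - 3*x - 9.
∫_{-1}^{1} of each monomial x^k gives [2/(k+1) if k even, 0 if k odd]. Integrating term-by-term (or equivalently evaluating the antiderivative F(x) = -3*x^4/2 + 5*x^3 - 3*x^2/2 - 9*x at the endpoints):
  F(1) − F(−1) = -7 − (1) = -8.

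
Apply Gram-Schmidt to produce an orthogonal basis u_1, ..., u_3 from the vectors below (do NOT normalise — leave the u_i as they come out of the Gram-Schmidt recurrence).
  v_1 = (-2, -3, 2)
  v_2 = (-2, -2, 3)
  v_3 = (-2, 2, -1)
Orthogonal basis:
  u_1 = (-2, -3, 2)
  u_2 = (-2/17, 14/17, 19/17)
  u_3 = (-80/33, 32/33, -32/33)

Apply the Gram-Schmidt recurrence
  u_1 = v_1
  u_i = v_i − Σ_{j<i} ((v_i · u_j) / (u_j · u_j)) · u_j.

Step by step this gives:
  u_1 = (-2, -3, 2)
  u_2 = (-2/17, 14/17, 19/17)
  u_3 = (-80/33, 32/33, -32/33)

Orthogonality check:
  u_2 · u_1 = 0 (should be 0)
  u_3 · u_1 = 0 (should be 0)
  u_3 · u_2 = 0 (should be 0)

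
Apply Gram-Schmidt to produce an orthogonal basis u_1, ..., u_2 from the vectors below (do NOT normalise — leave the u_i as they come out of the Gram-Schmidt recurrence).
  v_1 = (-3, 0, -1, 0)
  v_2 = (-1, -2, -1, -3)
Orthogonal basis:
  u_1 = (-3, 0, -1, 0)
  u_2 = (1/5, -2, -3/5, -3)

Apply the Gram-Schmidt recurrence
  u_1 = v_1
  u_i = v_i − Σ_{j<i} ((v_i · u_j) / (u_j · u_j)) · u_j.

Step by step this gives:
  u_1 = (-3, 0, -1, 0)
  u_2 = (1/5, -2, -3/5, -3)

Orthogonality check:
  u_2 · u_1 = 0 (should be 0)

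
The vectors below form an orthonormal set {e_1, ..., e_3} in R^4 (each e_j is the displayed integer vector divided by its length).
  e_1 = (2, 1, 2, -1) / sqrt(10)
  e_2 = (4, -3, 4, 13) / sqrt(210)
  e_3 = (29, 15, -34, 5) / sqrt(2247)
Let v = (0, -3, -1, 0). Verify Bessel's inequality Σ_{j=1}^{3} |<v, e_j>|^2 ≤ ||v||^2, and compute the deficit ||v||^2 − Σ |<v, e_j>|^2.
Σ |<v, e_j>|^2 = 286/107; ||v||^2 = 10; deficit = 784/107

Write each e_j = u_j / sqrt(<u_j, u_j>) where u_j is the displayed integer vector. Then <v, e_j> = <v, u_j> / sqrt(<u_j, u_j>), so |<v, e_j>|^2 = <v, u_j>^2 / <u_j, u_j>.
Coefficients: <v, e_1> = -5/sqrt(10), <v, e_2> = 5/sqrt(210), <v, e_3> = -11/sqrt(2247).
Square and sum: Σ |<v, e_j>|^2 = 286/107.
Compute ||v||^2 = v·v = 10.
Deficit = 10 − 286/107 = 784/107 ≥ 0, confirming Bessel's inequality. (The deficit equals ||v − Σ <v,e_j> e_j||^2, the squared distance from v to span{e_j}.)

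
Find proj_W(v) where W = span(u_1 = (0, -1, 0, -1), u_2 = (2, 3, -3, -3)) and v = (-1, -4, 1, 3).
proj_W(v) = (-52/31, -187/62, 78/31, 125/62)

Set up U = [u_1 | ... | u_2] ∈ R^(4×2). The projector onto W = col(U) is P = U (U^T U)^(-1) U^T.
Compute U^T U =
  [2, 0]
  [0, 31],
and U^T v = (1, -26).
Solve U^T U · c = U^T v for the coefficients: c = (1/2, -26/31). The projection is proj_W(v) = U c.
Check: (v - proj_W(v)) · u_1 = 0  (should be 0).
Check: (v - proj_W(v)) · u_2 = 0  (should be 0).
Result: proj_W(v) = (-52/31, -187/62, 78/31, 125/62).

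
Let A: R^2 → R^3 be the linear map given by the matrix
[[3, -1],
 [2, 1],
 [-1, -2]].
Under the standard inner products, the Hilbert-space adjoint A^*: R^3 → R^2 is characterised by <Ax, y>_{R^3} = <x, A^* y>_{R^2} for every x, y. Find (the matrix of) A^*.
A^* = A^T =
[[3, 2, -1],
 [-1, 1, -2]]

For real matrices with standard dot products, the defining identity <Ax, y> = <x, A^* y> gives (Ax)^T y = x^T (A^*) y, i.e. x^T A^T y = x^T (A^*) y. Since this holds for all x, y, we must have A^* = A^T. Therefore
A^* =
[[3, 2, -1],
 [-1, 1, -2]].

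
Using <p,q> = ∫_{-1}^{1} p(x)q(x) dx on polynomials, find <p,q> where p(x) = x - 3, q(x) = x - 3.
<p,q> = 56/3

Expand the product: p(x)·q(x) = x^2 - 6*x + 9.
∫_{-1}^{1} of each monomial x^k gives [2/(k+1) if k even, 0 if k odd]. Integrating term-by-term (or equivalently evaluating the antiderivative F(x) = x^3/3 - 3*x^2 + 9*x at the endpoints):
  F(1) − F(−1) = 19/3 − (-37/3) = 56/3.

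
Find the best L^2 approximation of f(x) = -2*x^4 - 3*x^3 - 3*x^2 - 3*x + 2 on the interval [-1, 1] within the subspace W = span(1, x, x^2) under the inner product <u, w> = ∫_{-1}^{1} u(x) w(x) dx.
g(x) = -33*x^2/7 - 24*x/5 + 76/35

The best approximation g ∈ W is the orthogonal projection of f onto W. Writing g = a_0 + a_1 x + a_2 x^2, the coefficients solve the normal equations G · a = b where
  G_{ij} = <φ_i, φ_j> and b_i = <f, φ_i>, with φ_0 = 1, φ_1 = x, φ_2 = x^2.
G =
  [2, 0, 2/3]
  [0, 2/3, 0]
  [2/3, 0, 2/5],
b = (6/5, -16/5, -46/105).
Solving gives a_0 = 76/35, a_1 = -24/5, a_2 = -33/7, so
  g(x) = -33*x^2/7 - 24*x/5 + 76/35.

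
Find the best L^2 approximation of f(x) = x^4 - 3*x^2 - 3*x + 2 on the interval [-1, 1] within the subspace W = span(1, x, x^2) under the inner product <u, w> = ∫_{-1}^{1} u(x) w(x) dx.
g(x) = -15*x^2/7 - 3*x + 67/35

The best approximation g ∈ W is the orthogonal projection of f onto W. Writing g = a_0 + a_1 x + a_2 x^2, the coefficients solve the normal equations G · a = b where
  G_{ij} = <φ_i, φ_j> and b_i = <f, φ_i>, with φ_0 = 1, φ_1 = x, φ_2 = x^2.
G =
  [2, 0, 2/3]
  [0, 2/3, 0]
  [2/3, 0, 2/5],
b = (12/5, -2, 44/105).
Solving gives a_0 = 67/35, a_1 = -3, a_2 = -15/7, so
  g(x) = -15*x^2/7 - 3*x + 67/35.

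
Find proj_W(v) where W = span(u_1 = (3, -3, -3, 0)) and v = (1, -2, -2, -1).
proj_W(v) = (5/3, -5/3, -5/3, 0)

Set up U = [u_1 | ... | u_1] ∈ R^(4×1). The projector onto W = col(U) is P = U (U^T U)^(-1) U^T.
Compute U^T U =
  [27],
and U^T v = (15).
Solve U^T U · c = U^T v for the coefficients: c = (5/9). The projection is proj_W(v) = U c.
Check: (v - proj_W(v)) · u_1 = 0  (should be 0).
Result: proj_W(v) = (5/3, -5/3, -5/3, 0).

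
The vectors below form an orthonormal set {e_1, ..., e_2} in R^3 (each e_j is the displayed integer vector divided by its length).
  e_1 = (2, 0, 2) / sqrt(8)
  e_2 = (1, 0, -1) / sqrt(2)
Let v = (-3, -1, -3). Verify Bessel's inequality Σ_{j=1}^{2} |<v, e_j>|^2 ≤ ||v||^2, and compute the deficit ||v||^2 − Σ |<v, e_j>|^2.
Σ |<v, e_j>|^2 = 18; ||v||^2 = 19; deficit = 1

Write each e_j = u_j / sqrt(<u_j, u_j>) where u_j is the displayed integer vector. Then <v, e_j> = <v, u_j> / sqrt(<u_j, u_j>), so |<v, e_j>|^2 = <v, u_j>^2 / <u_j, u_j>.
Coefficients: <v, e_1> = -12/sqrt(8), <v, e_2> = 0/sqrt(2).
Square and sum: Σ |<v, e_j>|^2 = 18.
Compute ||v||^2 = v·v = 19.
Deficit = 19 − 18 = 1 ≥ 0, confirming Bessel's inequality. (The deficit equals ||v − Σ <v,e_j> e_j||^2, the squared distance from v to span{e_j}.)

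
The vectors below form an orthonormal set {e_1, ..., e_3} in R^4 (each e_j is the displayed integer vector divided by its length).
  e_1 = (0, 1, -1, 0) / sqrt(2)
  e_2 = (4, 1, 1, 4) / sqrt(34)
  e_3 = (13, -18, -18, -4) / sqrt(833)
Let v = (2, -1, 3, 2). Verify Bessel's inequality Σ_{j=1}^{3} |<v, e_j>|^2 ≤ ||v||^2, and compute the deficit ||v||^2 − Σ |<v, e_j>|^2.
Σ |<v, e_j>|^2 = 878/49; ||v||^2 = 18; deficit = 4/49

Write each e_j = u_j / sqrt(<u_j, u_j>) where u_j is the displayed integer vector. Then <v, e_j> = <v, u_j> / sqrt(<u_j, u_j>), so |<v, e_j>|^2 = <v, u_j>^2 / <u_j, u_j>.
Coefficients: <v, e_1> = -4/sqrt(2), <v, e_2> = 18/sqrt(34), <v, e_3> = -18/sqrt(833).
Square and sum: Σ |<v, e_j>|^2 = 878/49.
Compute ||v||^2 = v·v = 18.
Deficit = 18 − 878/49 = 4/49 ≥ 0, confirming Bessel's inequality. (The deficit equals ||v − Σ <v,e_j> e_j||^2, the squared distance from v to span{e_j}.)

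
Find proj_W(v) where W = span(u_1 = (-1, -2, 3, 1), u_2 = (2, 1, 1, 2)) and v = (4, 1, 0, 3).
proj_W(v) = (501/149, 318/149, 93/149, 411/149)

Set up U = [u_1 | ... | u_2] ∈ R^(4×2). The projector onto W = col(U) is P = U (U^T U)^(-1) U^T.
Compute U^T U =
  [15, 1]
  [1, 10],
and U^T v = (-3, 15).
Solve U^T U · c = U^T v for the coefficients: c = (-45/149, 228/149). The projection is proj_W(v) = U c.
Check: (v - proj_W(v)) · u_1 = 0  (should be 0).
Check: (v - proj_W(v)) · u_2 = 0  (should be 0).
Result: proj_W(v) = (501/149, 318/149, 93/149, 411/149).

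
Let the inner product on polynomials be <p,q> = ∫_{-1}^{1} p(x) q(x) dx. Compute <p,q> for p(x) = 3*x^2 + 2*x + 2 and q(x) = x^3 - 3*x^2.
<p,q> = -34/5

Expand the product: p(x)·q(x) = 3*x^5 - 7*x^4 - 4*x^3 - 6*x^2.
∫_{-1}^{1} of each monomial x^k gives [2/(k+1) if k even, 0 if k odd]. Integrating term-by-term (or equivalently evaluating the antiderivative F(x) = x^6/2 - 7*x^5/5 - x^4 - 2*x^3 at the endpoints):
  F(1) − F(−1) = -39/10 − (29/10) = -34/5.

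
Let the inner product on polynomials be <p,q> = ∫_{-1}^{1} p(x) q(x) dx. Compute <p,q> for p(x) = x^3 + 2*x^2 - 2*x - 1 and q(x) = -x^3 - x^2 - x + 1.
<p,q> = 68/105

Expand the product: p(x)·q(x) = -x^6 - 3*x^5 - x^4 + 2*x^3 + 5*x^2 - x - 1.
∫_{-1}^{1} of each monomial x^k gives [2/(k+1) if k even, 0 if k odd]. Integrating term-by-term (or equivalently evaluating the antiderivative F(x) = -x^7/7 - x^6/2 - x^5/5 + x^4/2 + 5*x^3/3 - x^2/2 - x at the endpoints):
  F(1) − F(−1) = -37/210 − (-173/210) = 68/105.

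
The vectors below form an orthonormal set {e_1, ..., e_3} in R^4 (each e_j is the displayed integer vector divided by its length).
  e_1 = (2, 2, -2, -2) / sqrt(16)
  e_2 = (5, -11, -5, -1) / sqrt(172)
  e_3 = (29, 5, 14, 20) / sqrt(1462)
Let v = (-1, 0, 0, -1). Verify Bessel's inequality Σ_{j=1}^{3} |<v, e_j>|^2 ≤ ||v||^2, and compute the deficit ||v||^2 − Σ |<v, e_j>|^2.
Σ |<v, e_j>|^2 = 59/34; ||v||^2 = 2; deficit = 9/34

Write each e_j = u_j / sqrt(<u_j, u_j>) where u_j is the displayed integer vector. Then <v, e_j> = <v, u_j> / sqrt(<u_j, u_j>), so |<v, e_j>|^2 = <v, u_j>^2 / <u_j, u_j>.
Coefficients: <v, e_1> = 0/sqrt(16), <v, e_2> = -4/sqrt(172), <v, e_3> = -49/sqrt(1462).
Square and sum: Σ |<v, e_j>|^2 = 59/34.
Compute ||v||^2 = v·v = 2.
Deficit = 2 − 59/34 = 9/34 ≥ 0, confirming Bessel's inequality. (The deficit equals ||v − Σ <v,e_j> e_j||^2, the squared distance from v to span{e_j}.)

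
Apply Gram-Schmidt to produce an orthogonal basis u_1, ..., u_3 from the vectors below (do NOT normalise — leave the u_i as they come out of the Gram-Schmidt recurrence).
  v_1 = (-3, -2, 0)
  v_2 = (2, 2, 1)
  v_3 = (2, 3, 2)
Orthogonal basis:
  u_1 = (-3, -2, 0)
  u_2 = (-4/13, 6/13, 1)
  u_3 = (-2/17, 3/17, -2/17)

Apply the Gram-Schmidt recurrence
  u_1 = v_1
  u_i = v_i − Σ_{j<i} ((v_i · u_j) / (u_j · u_j)) · u_j.

Step by step this gives:
  u_1 = (-3, -2, 0)
  u_2 = (-4/13, 6/13, 1)
  u_3 = (-2/17, 3/17, -2/17)

Orthogonality check:
  u_2 · u_1 = 0 (should be 0)
  u_3 · u_1 = 0 (should be 0)
  u_3 · u_2 = 0 (should be 0)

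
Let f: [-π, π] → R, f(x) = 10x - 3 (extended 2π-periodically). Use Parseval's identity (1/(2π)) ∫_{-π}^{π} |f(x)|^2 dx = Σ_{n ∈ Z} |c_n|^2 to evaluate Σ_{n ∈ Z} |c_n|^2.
Σ |c_n|^2 = 100π^2/3 + 9

Expand and integrate term by term over [-π, π]:
  ∫ (10x)^2 dx = 100·(2π^3/3); ∫ 2·10·(-3)·x dx = 0 (odd integrand); ∫ (-3)^2 dx = 9·2π.
So (1/(2π)) ∫_{-π}^{π} (10x - 3)^2 dx = 100π^2/3 + 9 = 100π^2/3 + 9.
Parseval ⇒ Σ |c_n|^2 = 100π^2/3 + 9.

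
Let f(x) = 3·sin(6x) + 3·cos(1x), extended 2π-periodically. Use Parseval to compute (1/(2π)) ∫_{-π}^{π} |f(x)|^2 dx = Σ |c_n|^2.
Σ |c_n|^2 = 9

Expand |f|^2 and use orthogonality of {sin(nx), cos(mx)} on [-π, π]:
  ∫_{-π}^{π} sin(nx)^2 dx = π, ∫ cos(mx)^2 dx = π, and cross terms integrate to 0.
So ∫_{-π}^{π} f(x)^2 dx = 3^2 · π + 3^2 · π = (9 + 9)π.
Divide by 2π: (9 + 9)/2 = 9.
By Parseval, this equals Σ |c_n|^2.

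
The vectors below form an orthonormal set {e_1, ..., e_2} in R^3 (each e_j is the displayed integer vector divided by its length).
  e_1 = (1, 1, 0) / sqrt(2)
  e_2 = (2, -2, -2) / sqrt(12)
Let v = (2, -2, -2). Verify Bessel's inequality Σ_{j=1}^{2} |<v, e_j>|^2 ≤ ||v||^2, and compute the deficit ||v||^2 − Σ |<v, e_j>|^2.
Σ |<v, e_j>|^2 = 12; ||v||^2 = 12; deficit = 0

Write each e_j = u_j / sqrt(<u_j, u_j>) where u_j is the displayed integer vector. Then <v, e_j> = <v, u_j> / sqrt(<u_j, u_j>), so |<v, e_j>|^2 = <v, u_j>^2 / <u_j, u_j>.
Coefficients: <v, e_1> = 0/sqrt(2), <v, e_2> = 12/sqrt(12).
Square and sum: Σ |<v, e_j>|^2 = 12.
Compute ||v||^2 = v·v = 12.
Deficit = 12 − 12 = 0 ≥ 0, confirming Bessel's inequality. (The deficit equals ||v − Σ <v,e_j> e_j||^2, the squared distance from v to span{e_j}.)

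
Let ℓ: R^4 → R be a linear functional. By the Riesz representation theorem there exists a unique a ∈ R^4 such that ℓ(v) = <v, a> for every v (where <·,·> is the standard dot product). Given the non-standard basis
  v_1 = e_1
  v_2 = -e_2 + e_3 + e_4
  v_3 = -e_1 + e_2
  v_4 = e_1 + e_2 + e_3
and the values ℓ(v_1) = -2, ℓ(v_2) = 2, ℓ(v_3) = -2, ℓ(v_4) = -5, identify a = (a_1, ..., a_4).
a = (-2, -4, 1, -3)

Write a = (a_1, ..., a_4) in the standard basis. For each basis vector v_i, ℓ(v_i) = <v_i, a> is a linear equation in the a_j's. Collect the n equations into a matrix system V a = ℓ, where row i of V is v_i (expressed in the standard basis). Since V is invertible (lower-triangular with 1s on the diagonal, up to permutation), solve by back-substitution:
  V =
[[1, 0, 0, 0],
 [0, -1, 1, 1],
 [-1, 1, 0, 0],
 [1, 1, 1, 0]]
  V a = (-2, 2, -2, -5)
Solving gives a = (-2, -4, 1, -3).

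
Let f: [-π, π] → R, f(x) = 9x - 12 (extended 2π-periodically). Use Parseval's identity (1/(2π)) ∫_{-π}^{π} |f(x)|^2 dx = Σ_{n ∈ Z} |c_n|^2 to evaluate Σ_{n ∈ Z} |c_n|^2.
Σ |c_n|^2 = 27π^2 + 144

Expand and integrate term by term over [-π, π]:
  ∫ (9x)^2 dx = 81·(2π^3/3); ∫ 2·9·(-12)·x dx = 0 (odd integrand); ∫ (-12)^2 dx = 144·2π.
So (1/(2π)) ∫_{-π}^{π} (9x - 12)^2 dx = 81π^2/3 + 144 = 27π^2 + 144.
Parseval ⇒ Σ |c_n|^2 = 27π^2 + 144.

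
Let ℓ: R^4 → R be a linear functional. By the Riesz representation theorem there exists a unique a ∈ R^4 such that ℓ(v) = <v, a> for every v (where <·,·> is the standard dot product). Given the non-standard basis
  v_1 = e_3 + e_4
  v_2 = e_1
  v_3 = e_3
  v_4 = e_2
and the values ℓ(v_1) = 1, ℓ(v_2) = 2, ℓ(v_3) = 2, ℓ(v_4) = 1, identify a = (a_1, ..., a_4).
a = (2, 1, 2, -1)

Write a = (a_1, ..., a_4) in the standard basis. For each basis vector v_i, ℓ(v_i) = <v_i, a> is a linear equation in the a_j's. Collect the n equations into a matrix system V a = ℓ, where row i of V is v_i (expressed in the standard basis). Since V is invertible (lower-triangular with 1s on the diagonal, up to permutation), solve by back-substitution:
  V =
[[0, 0, 1, 1],
 [1, 0, 0, 0],
 [0, 0, 1, 0],
 [0, 1, 0, 0]]
  V a = (1, 2, 2, 1)
Solving gives a = (2, 1, 2, -1).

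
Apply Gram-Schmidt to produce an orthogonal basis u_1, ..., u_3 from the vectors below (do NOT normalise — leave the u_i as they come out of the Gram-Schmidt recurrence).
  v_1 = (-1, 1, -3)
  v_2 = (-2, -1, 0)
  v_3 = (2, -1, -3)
Orthogonal basis:
  u_1 = (-1, 1, -3)
  u_2 = (-21/11, -12/11, 3/11)
  u_3 = (7/6, -7/3, -7/6)

Apply the Gram-Schmidt recurrence
  u_1 = v_1
  u_i = v_i − Σ_{j<i} ((v_i · u_j) / (u_j · u_j)) · u_j.

Step by step this gives:
  u_1 = (-1, 1, -3)
  u_2 = (-21/11, -12/11, 3/11)
  u_3 = (7/6, -7/3, -7/6)

Orthogonality check:
  u_2 · u_1 = 0 (should be 0)
  u_3 · u_1 = 0 (should be 0)
  u_3 · u_2 = 0 (should be 0)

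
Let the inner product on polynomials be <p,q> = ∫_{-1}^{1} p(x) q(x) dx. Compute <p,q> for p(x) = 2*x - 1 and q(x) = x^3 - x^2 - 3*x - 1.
<p,q> = -8/15

Expand the product: p(x)·q(x) = 2*x^4 - 3*x^3 - 5*x^2 + x + 1.
∫_{-1}^{1} of each monomial x^k gives [2/(k+1) if k even, 0 if k odd]. Integrating term-by-term (or equivalently evaluating the antiderivative F(x) = 2*x^5/5 - 3*x^4/4 - 5*x^3/3 + x^2/2 + x at the endpoints):
  F(1) − F(−1) = -31/60 − (1/60) = -8/15.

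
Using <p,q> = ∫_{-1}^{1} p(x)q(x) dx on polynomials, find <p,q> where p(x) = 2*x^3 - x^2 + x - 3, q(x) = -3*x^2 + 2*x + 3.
<p,q> = -148/15

Expand the product: p(x)·q(x) = -6*x^5 + 7*x^4 + x^3 + 8*x^2 - 3*x - 9.
∫_{-1}^{1} of each monomial x^k gives [2/(k+1) if k even, 0 if k odd]. Integrating term-by-term (or equivalently evaluating the antiderivative F(x) = -x^6 + 7*x^5/5 + x^4/4 + 8*x^3/3 - 3*x^2/2 - 9*x at the endpoints):
  F(1) − F(−1) = -431/60 − (161/60) = -148/15.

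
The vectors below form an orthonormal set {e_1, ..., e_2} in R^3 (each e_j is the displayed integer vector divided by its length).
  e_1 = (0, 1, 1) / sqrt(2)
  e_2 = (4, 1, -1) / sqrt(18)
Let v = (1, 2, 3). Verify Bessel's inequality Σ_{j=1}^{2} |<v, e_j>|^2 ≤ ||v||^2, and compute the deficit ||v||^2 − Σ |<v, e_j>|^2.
Σ |<v, e_j>|^2 = 13; ||v||^2 = 14; deficit = 1

Write each e_j = u_j / sqrt(<u_j, u_j>) where u_j is the displayed integer vector. Then <v, e_j> = <v, u_j> / sqrt(<u_j, u_j>), so |<v, e_j>|^2 = <v, u_j>^2 / <u_j, u_j>.
Coefficients: <v, e_1> = 5/sqrt(2), <v, e_2> = 3/sqrt(18).
Square and sum: Σ |<v, e_j>|^2 = 13.
Compute ||v||^2 = v·v = 14.
Deficit = 14 − 13 = 1 ≥ 0, confirming Bessel's inequality. (The deficit equals ||v − Σ <v,e_j> e_j||^2, the squared distance from v to span{e_j}.)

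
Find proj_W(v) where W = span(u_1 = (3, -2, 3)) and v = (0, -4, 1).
proj_W(v) = (3/2, -1, 3/2)

Set up U = [u_1 | ... | u_1] ∈ R^(3×1). The projector onto W = col(U) is P = U (U^T U)^(-1) U^T.
Compute U^T U =
  [22],
and U^T v = (11).
Solve U^T U · c = U^T v for the coefficients: c = (1/2). The projection is proj_W(v) = U c.
Check: (v - proj_W(v)) · u_1 = 0  (should be 0).
Result: proj_W(v) = (3/2, -1, 3/2).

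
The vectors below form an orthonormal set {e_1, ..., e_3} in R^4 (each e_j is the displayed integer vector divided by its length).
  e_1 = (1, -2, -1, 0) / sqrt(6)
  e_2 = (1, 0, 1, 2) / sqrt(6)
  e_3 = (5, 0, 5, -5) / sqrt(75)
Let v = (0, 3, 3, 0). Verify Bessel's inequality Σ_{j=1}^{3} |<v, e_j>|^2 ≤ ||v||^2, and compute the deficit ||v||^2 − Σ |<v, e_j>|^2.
Σ |<v, e_j>|^2 = 18; ||v||^2 = 18; deficit = 0

Write each e_j = u_j / sqrt(<u_j, u_j>) where u_j is the displayed integer vector. Then <v, e_j> = <v, u_j> / sqrt(<u_j, u_j>), so |<v, e_j>|^2 = <v, u_j>^2 / <u_j, u_j>.
Coefficients: <v, e_1> = -9/sqrt(6), <v, e_2> = 3/sqrt(6), <v, e_3> = 15/sqrt(75).
Square and sum: Σ |<v, e_j>|^2 = 18.
Compute ||v||^2 = v·v = 18.
Deficit = 18 − 18 = 0 ≥ 0, confirming Bessel's inequality. (The deficit equals ||v − Σ <v,e_j> e_j||^2, the squared distance from v to span{e_j}.)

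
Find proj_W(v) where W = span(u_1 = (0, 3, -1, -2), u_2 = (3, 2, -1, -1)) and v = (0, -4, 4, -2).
proj_W(v) = (-32/43, -334/129, 122/129, 212/129)

Set up U = [u_1 | ... | u_2] ∈ R^(4×2). The projector onto W = col(U) is P = U (U^T U)^(-1) U^T.
Compute U^T U =
  [14, 9]
  [9, 15],
and U^T v = (-12, -10).
Solve U^T U · c = U^T v for the coefficients: c = (-30/43, -32/129). The projection is proj_W(v) = U c.
Check: (v - proj_W(v)) · u_1 = 0  (should be 0).
Check: (v - proj_W(v)) · u_2 = 0  (should be 0).
Result: proj_W(v) = (-32/43, -334/129, 122/129, 212/129).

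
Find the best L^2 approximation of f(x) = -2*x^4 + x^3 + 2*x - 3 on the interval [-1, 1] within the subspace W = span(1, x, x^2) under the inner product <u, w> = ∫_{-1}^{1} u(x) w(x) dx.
g(x) = -12*x^2/7 + 13*x/5 - 99/35

The best approximation g ∈ W is the orthogonal projection of f onto W. Writing g = a_0 + a_1 x + a_2 x^2, the coefficients solve the normal equations G · a = b where
  G_{ij} = <φ_i, φ_j> and b_i = <f, φ_i>, with φ_0 = 1, φ_1 = x, φ_2 = x^2.
G =
  [2, 0, 2/3]
  [0, 2/3, 0]
  [2/3, 0, 2/5],
b = (-34/5, 26/15, -18/7).
Solving gives a_0 = -99/35, a_1 = 13/5, a_2 = -12/7, so
  g(x) = -12*x^2/7 + 13*x/5 - 99/35.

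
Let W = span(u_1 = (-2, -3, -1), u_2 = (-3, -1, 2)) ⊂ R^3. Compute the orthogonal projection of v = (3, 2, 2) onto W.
proj_W(v) = (2, 3, 1)

Set up U = [u_1 | ... | u_2] ∈ R^(3×2). The projector onto W = col(U) is P = U (U^T U)^(-1) U^T.
Compute U^T U =
  [14, 7]
  [7, 14],
and U^T v = (-14, -7).
Solve U^T U · c = U^T v for the coefficients: c = (-1, 0). The projection is proj_W(v) = U c.
Check: (v - proj_W(v)) · u_1 = 0  (should be 0).
Check: (v - proj_W(v)) · u_2 = 0  (should be 0).
Result: proj_W(v) = (2, 3, 1).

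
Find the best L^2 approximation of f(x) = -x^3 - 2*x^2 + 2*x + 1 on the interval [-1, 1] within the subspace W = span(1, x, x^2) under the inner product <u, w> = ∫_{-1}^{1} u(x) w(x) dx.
g(x) = -2*x^2 + 7*x/5 + 1

The best approximation g ∈ W is the orthogonal projection of f onto W. Writing g = a_0 + a_1 x + a_2 x^2, the coefficients solve the normal equations G · a = b where
  G_{ij} = <φ_i, φ_j> and b_i = <f, φ_i>, with φ_0 = 1, φ_1 = x, φ_2 = x^2.
G =
  [2, 0, 2/3]
  [0, 2/3, 0]
  [2/3, 0, 2/5],
b = (2/3, 14/15, -2/15).
Solving gives a_0 = 1, a_1 = 7/5, a_2 = -2, so
  g(x) = -2*x^2 + 7*x/5 + 1.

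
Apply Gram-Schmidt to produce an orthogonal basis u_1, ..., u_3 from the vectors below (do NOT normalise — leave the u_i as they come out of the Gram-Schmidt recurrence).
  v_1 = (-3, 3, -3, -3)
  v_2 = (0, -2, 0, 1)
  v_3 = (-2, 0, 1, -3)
Orthogonal basis:
  u_1 = (-3, 3, -3, -3)
  u_2 = (-3/4, -5/4, -3/4, 1/4)
  u_3 = (-1, -1, 2, -2)

Apply the Gram-Schmidt recurrence
  u_1 = v_1
  u_i = v_i − Σ_{j<i} ((v_i · u_j) / (u_j · u_j)) · u_j.

Step by step this gives:
  u_1 = (-3, 3, -3, -3)
  u_2 = (-3/4, -5/4, -3/4, 1/4)
  u_3 = (-1, -1, 2, -2)

Orthogonality check:
  u_2 · u_1 = 0 (should be 0)
  u_3 · u_1 = 0 (should be 0)
  u_3 · u_2 = 0 (should be 0)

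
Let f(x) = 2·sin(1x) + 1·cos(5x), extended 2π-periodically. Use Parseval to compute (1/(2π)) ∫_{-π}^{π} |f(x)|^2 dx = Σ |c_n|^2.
Σ |c_n|^2 = 5/2

Expand |f|^2 and use orthogonality of {sin(nx), cos(mx)} on [-π, π]:
  ∫_{-π}^{π} sin(nx)^2 dx = π, ∫ cos(mx)^2 dx = π, and cross terms integrate to 0.
So ∫_{-π}^{π} f(x)^2 dx = 2^2 · π + 1^2 · π = (4 + 1)π.
Divide by 2π: (4 + 1)/2 = 5/2.
By Parseval, this equals Σ |c_n|^2.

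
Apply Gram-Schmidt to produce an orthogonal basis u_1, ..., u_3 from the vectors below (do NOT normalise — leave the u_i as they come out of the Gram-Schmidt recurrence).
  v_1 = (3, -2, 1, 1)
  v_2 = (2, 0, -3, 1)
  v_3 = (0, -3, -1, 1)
Orthogonal basis:
  u_1 = (3, -2, 1, 1)
  u_2 = (6/5, 8/15, -49/15, 11/15)
  u_3 = (-138/97, -223/97, -77/97, 45/97)

Apply the Gram-Schmidt recurrence
  u_1 = v_1
  u_i = v_i − Σ_{j<i} ((v_i · u_j) / (u_j · u_j)) · u_j.

Step by step this gives:
  u_1 = (3, -2, 1, 1)
  u_2 = (6/5, 8/15, -49/15, 11/15)
  u_3 = (-138/97, -223/97, -77/97, 45/97)

Orthogonality check:
  u_2 · u_1 = 0 (should be 0)
  u_3 · u_1 = 0 (should be 0)
  u_3 · u_2 = 0 (should be 0)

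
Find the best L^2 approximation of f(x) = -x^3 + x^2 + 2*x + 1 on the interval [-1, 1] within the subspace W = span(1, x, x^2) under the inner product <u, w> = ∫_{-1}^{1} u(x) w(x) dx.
g(x) = x^2 + 7*x/5 + 1

The best approximation g ∈ W is the orthogonal projection of f onto W. Writing g = a_0 + a_1 x + a_2 x^2, the coefficients solve the normal equations G · a = b where
  G_{ij} = <φ_i, φ_j> and b_i = <f, φ_i>, with φ_0 = 1, φ_1 = x, φ_2 = x^2.
G =
  [2, 0, 2/3]
  [0, 2/3, 0]
  [2/3, 0, 2/5],
b = (8/3, 14/15, 16/15).
Solving gives a_0 = 1, a_1 = 7/5, a_2 = 1, so
  g(x) = x^2 + 7*x/5 + 1.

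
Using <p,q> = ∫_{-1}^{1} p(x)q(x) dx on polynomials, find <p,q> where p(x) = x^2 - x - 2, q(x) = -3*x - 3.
<p,q> = 12

Expand the product: p(x)·q(x) = -3*x^3 + 9*x + 6.
∫_{-1}^{1} of each monomial x^k gives [2/(k+1) if k even, 0 if k odd]. Integrating term-by-term (or equivalently evaluating the antiderivative F(x) = -3*x^4/4 + 9*x^2/2 + 6*x at the endpoints):
  F(1) − F(−1) = 39/4 − (-9/4) = 12.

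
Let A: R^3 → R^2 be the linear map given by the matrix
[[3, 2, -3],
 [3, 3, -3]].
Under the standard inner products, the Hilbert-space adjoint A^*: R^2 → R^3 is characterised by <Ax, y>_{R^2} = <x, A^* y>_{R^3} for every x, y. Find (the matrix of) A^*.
A^* = A^T =
[[3, 3],
 [2, 3],
 [-3, -3]]

For real matrices with standard dot products, the defining identity <Ax, y> = <x, A^* y> gives (Ax)^T y = x^T (A^*) y, i.e. x^T A^T y = x^T (A^*) y. Since this holds for all x, y, we must have A^* = A^T. Therefore
A^* =
[[3, 3],
 [2, 3],
 [-3, -3]].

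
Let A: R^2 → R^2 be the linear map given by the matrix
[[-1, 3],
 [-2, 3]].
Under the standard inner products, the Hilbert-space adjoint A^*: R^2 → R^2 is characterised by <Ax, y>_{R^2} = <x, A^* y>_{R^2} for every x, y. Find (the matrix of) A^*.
A^* = A^T =
[[-1, -2],
 [3, 3]]

For real matrices with standard dot products, the defining identity <Ax, y> = <x, A^* y> gives (Ax)^T y = x^T (A^*) y, i.e. x^T A^T y = x^T (A^*) y. Since this holds for all x, y, we must have A^* = A^T. Therefore
A^* =
[[-1, -2],
 [3, 3]].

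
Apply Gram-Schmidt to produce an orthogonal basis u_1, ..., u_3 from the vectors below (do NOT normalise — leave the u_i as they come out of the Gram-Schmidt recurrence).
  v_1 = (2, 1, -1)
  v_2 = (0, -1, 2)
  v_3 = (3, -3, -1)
Orthogonal basis:
  u_1 = (2, 1, -1)
  u_2 = (1, -1/2, 3/2)
  u_3 = (17/21, -68/21, -34/21)

Apply the Gram-Schmidt recurrence
  u_1 = v_1
  u_i = v_i − Σ_{j<i} ((v_i · u_j) / (u_j · u_j)) · u_j.

Step by step this gives:
  u_1 = (2, 1, -1)
  u_2 = (1, -1/2, 3/2)
  u_3 = (17/21, -68/21, -34/21)

Orthogonality check:
  u_2 · u_1 = 0 (should be 0)
  u_3 · u_1 = 0 (should be 0)
  u_3 · u_2 = 0 (should be 0)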